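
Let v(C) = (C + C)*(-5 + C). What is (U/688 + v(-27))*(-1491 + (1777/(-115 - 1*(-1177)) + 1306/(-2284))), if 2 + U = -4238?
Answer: -33446283756431/13037643 ≈ -2.5654e+6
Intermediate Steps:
v(C) = 2*C*(-5 + C) (v(C) = (2*C)*(-5 + C) = 2*C*(-5 + C))
U = -4240 (U = -2 - 4238 = -4240)
(U/688 + v(-27))*(-1491 + (1777/(-115 - 1*(-1177)) + 1306/(-2284))) = (-4240/688 + 2*(-27)*(-5 - 27))*(-1491 + (1777/(-115 - 1*(-1177)) + 1306/(-2284))) = (-4240*1/688 + 2*(-27)*(-32))*(-1491 + (1777/(-115 + 1177) + 1306*(-1/2284))) = (-265/43 + 1728)*(-1491 + (1777/1062 - 653/1142)) = 74039*(-1491 + (1777*(1/1062) - 653/1142))/43 = 74039*(-1491 + (1777/1062 - 653/1142))/43 = 74039*(-1491 + 333962/303201)/43 = (74039/43)*(-451738729/303201) = -33446283756431/13037643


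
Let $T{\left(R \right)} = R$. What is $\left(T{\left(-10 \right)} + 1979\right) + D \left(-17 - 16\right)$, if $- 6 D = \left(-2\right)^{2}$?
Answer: $1991$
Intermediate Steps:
$D = - \frac{2}{3}$ ($D = - \frac{\left(-2\right)^{2}}{6} = \left(- \frac{1}{6}\right) 4 = - \frac{2}{3} \approx -0.66667$)
$\left(T{\left(-10 \right)} + 1979\right) + D \left(-17 - 16\right) = \left(-10 + 1979\right) - \frac{2 \left(-17 - 16\right)}{3} = 1969 - -22 = 1969 + 22 = 1991$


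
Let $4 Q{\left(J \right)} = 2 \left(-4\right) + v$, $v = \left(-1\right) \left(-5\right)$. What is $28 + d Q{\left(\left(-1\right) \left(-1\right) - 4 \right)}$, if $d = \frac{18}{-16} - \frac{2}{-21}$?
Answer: $\frac{6445}{224} \approx 28.772$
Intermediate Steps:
$v = 5$
$Q{\left(J \right)} = - \frac{3}{4}$ ($Q{\left(J \right)} = \frac{2 \left(-4\right) + 5}{4} = \frac{-8 + 5}{4} = \frac{1}{4} \left(-3\right) = - \frac{3}{4}$)
$d = - \frac{173}{168}$ ($d = 18 \left(- \frac{1}{16}\right) - - \frac{2}{21} = - \frac{9}{8} + \frac{2}{21} = - \frac{173}{168} \approx -1.0298$)
$28 + d Q{\left(\left(-1\right) \left(-1\right) - 4 \right)} = 28 - - \frac{173}{224} = 28 + \frac{173}{224} = \frac{6445}{224}$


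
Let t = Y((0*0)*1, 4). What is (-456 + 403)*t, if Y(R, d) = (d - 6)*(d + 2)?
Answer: 636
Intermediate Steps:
Y(R, d) = (-6 + d)*(2 + d)
t = -12 (t = -12 + 4² - 4*4 = -12 + 16 - 16 = -12)
(-456 + 403)*t = (-456 + 403)*(-12) = -53*(-12) = 636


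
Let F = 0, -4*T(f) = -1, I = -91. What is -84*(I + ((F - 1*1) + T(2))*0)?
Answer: 7644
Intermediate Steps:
T(f) = ¼ (T(f) = -¼*(-1) = ¼)
-84*(I + ((F - 1*1) + T(2))*0) = -84*(-91 + ((0 - 1*1) + ¼)*0) = -84*(-91 + ((0 - 1) + ¼)*0) = -84*(-91 + (-1 + ¼)*0) = -84*(-91 - ¾*0) = -84*(-91 + 0) = -84*(-91) = 7644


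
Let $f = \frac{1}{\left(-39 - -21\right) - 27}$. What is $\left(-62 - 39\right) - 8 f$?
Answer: $- \frac{4537}{45} \approx -100.82$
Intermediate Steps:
$f = - \frac{1}{45}$ ($f = \frac{1}{\left(-39 + 21\right) - 27} = \frac{1}{-18 - 27} = \frac{1}{-45} = - \frac{1}{45} \approx -0.022222$)
$\left(-62 - 39\right) - 8 f = \left(-62 - 39\right) - - \frac{8}{45} = -101 + \frac{8}{45} = - \frac{4537}{45}$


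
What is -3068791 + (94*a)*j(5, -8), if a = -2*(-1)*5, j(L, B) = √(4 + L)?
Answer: -3065971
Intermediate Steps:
a = 10 (a = 2*5 = 10)
-3068791 + (94*a)*j(5, -8) = -3068791 + (94*10)*√(4 + 5) = -3068791 + 940*√9 = -3068791 + 940*3 = -3068791 + 2820 = -3065971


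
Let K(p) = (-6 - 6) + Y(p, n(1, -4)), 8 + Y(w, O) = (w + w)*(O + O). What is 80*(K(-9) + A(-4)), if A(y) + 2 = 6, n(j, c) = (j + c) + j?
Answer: 4480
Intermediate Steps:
n(j, c) = c + 2*j (n(j, c) = (c + j) + j = c + 2*j)
A(y) = 4 (A(y) = -2 + 6 = 4)
Y(w, O) = -8 + 4*O*w (Y(w, O) = -8 + (w + w)*(O + O) = -8 + (2*w)*(2*O) = -8 + 4*O*w)
K(p) = -20 - 8*p (K(p) = (-6 - 6) + (-8 + 4*(-4 + 2*1)*p) = -12 + (-8 + 4*(-4 + 2)*p) = -12 + (-8 + 4*(-2)*p) = -12 + (-8 - 8*p) = -20 - 8*p)
80*(K(-9) + A(-4)) = 80*((-20 - 8*(-9)) + 4) = 80*((-20 + 72) + 4) = 80*(52 + 4) = 80*56 = 4480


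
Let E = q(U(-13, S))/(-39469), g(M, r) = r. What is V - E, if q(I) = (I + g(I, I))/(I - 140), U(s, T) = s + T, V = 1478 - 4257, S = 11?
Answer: -7787588919/2802299 ≈ -2779.0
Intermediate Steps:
V = -2779
U(s, T) = T + s
q(I) = 2*I/(-140 + I) (q(I) = (I + I)/(I - 140) = (2*I)/(-140 + I) = 2*I/(-140 + I))
E = -2/2802299 (E = (2*(11 - 13)/(-140 + (11 - 13)))/(-39469) = (2*(-2)/(-140 - 2))*(-1/39469) = (2*(-2)/(-142))*(-1/39469) = (2*(-2)*(-1/142))*(-1/39469) = (2/71)*(-1/39469) = -2/2802299 ≈ -7.1370e-7)
V - E = -2779 - 1*(-2/2802299) = -2779 + 2/2802299 = -7787588919/2802299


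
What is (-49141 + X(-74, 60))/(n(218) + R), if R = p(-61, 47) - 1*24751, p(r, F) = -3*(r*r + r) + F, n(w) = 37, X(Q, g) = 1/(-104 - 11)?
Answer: 5651216/4099405 ≈ 1.3785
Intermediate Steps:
X(Q, g) = -1/115 (X(Q, g) = 1/(-115) = -1/115)
p(r, F) = F - 3*r - 3*r² (p(r, F) = -3*(r² + r) + F = -3*(r + r²) + F = (-3*r - 3*r²) + F = F - 3*r - 3*r²)
R = -35684 (R = (47 - 3*(-61) - 3*(-61)²) - 1*24751 = (47 + 183 - 3*3721) - 24751 = (47 + 183 - 11163) - 24751 = -10933 - 24751 = -35684)
(-49141 + X(-74, 60))/(n(218) + R) = (-49141 - 1/115)/(37 - 35684) = -5651216/115/(-35647) = -5651216/115*(-1/35647) = 5651216/4099405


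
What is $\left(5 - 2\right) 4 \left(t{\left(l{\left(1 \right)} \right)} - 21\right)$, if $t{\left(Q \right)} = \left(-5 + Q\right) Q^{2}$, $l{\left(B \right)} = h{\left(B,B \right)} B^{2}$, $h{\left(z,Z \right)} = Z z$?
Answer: $-300$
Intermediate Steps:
$l{\left(B \right)} = B^{4}$ ($l{\left(B \right)} = B B B^{2} = B^{2} B^{2} = B^{4}$)
$t{\left(Q \right)} = Q^{2} \left(-5 + Q\right)$
$\left(5 - 2\right) 4 \left(t{\left(l{\left(1 \right)} \right)} - 21\right) = \left(5 - 2\right) 4 \left(\left(1^{4}\right)^{2} \left(-5 + 1^{4}\right) - 21\right) = 3 \cdot 4 \left(1^{2} \left(-5 + 1\right) - 21\right) = 12 \left(1 \left(-4\right) - 21\right) = 12 \left(-4 - 21\right) = 12 \left(-25\right) = -300$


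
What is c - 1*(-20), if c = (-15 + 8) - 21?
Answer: -8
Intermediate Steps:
c = -28 (c = -7 - 21 = -28)
c - 1*(-20) = -28 - 1*(-20) = -28 + 20 = -8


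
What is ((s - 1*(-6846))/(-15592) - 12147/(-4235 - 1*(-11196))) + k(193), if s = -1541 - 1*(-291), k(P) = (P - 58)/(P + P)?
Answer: -4593166685/2618428877 ≈ -1.7542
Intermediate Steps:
k(P) = (-58 + P)/(2*P) (k(P) = (-58 + P)/((2*P)) = (-58 + P)*(1/(2*P)) = (-58 + P)/(2*P))
s = -1250 (s = -1541 + 291 = -1250)
((s - 1*(-6846))/(-15592) - 12147/(-4235 - 1*(-11196))) + k(193) = ((-1250 - 1*(-6846))/(-15592) - 12147/(-4235 - 1*(-11196))) + (½)*(-58 + 193)/193 = ((-1250 + 6846)*(-1/15592) - 12147/(-4235 + 11196)) + (½)*(1/193)*135 = (5596*(-1/15592) - 12147/6961) + 135/386 = (-1399/3898 - 12147*1/6961) + 135/386 = (-1399/3898 - 12147/6961) + 135/386 = -57087445/27133978 + 135/386 = -4593166685/2618428877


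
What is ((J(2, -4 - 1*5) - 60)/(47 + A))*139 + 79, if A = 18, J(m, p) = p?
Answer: -4456/65 ≈ -68.554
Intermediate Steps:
((J(2, -4 - 1*5) - 60)/(47 + A))*139 + 79 = (((-4 - 1*5) - 60)/(47 + 18))*139 + 79 = (((-4 - 5) - 60)/65)*139 + 79 = ((-9 - 60)*(1/65))*139 + 79 = -69*1/65*139 + 79 = -69/65*139 + 79 = -9591/65 + 79 = -4456/65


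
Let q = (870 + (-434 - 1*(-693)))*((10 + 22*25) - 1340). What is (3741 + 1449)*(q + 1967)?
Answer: -4560209070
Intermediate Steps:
q = -880620 (q = (870 + (-434 + 693))*((10 + 550) - 1340) = (870 + 259)*(560 - 1340) = 1129*(-780) = -880620)
(3741 + 1449)*(q + 1967) = (3741 + 1449)*(-880620 + 1967) = 5190*(-878653) = -4560209070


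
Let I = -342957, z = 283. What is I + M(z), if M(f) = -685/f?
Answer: -97057516/283 ≈ -3.4296e+5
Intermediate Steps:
I + M(z) = -342957 - 685/283 = -97057516/283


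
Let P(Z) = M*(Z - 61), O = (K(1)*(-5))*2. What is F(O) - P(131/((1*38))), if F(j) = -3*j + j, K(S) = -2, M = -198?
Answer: -217273/19 ≈ -11435.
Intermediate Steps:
O = 20 (O = -2*(-5)*2 = 10*2 = 20)
F(j) = -2*j
P(Z) = 12078 - 198*Z (P(Z) = -198*(Z - 61) = -198*(-61 + Z) = 12078 - 198*Z)
F(O) - P(131/((1*38))) = -2*20 - (12078 - 25938/(1*38)) = -40 - (12078 - 25938/38) = -40 - (12078 - 198*131/38) = -40 - (12078 - 12969/19) = -40 - 1*216513/19 = -40 - 216513/19 = -217273/19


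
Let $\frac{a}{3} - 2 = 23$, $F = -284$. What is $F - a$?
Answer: $-359$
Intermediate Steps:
$a = 75$ ($a = 6 + 3 \cdot 23 = 6 + 69 = 75$)
$F - a = -284 - 75 = -359$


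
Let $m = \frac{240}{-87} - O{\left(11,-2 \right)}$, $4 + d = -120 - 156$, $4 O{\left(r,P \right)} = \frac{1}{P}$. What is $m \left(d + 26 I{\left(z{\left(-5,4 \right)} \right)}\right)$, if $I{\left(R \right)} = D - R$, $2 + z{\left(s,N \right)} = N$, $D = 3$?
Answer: $\frac{77597}{116} \approx 668.94$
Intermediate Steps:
$O{\left(r,P \right)} = \frac{1}{4 P}$
$z{\left(s,N \right)} = -2 + N$
$d = -280$ ($d = -4 - 276 = -280$)
$I{\left(R \right)} = 3 - R$
$m = - \frac{611}{232}$ ($m = \frac{240}{-87} - \frac{1}{4 \left(-2\right)} = 240 \left(- \frac{1}{87}\right) - \frac{1}{4} \left(- \frac{1}{2}\right) = - \frac{80}{29} - - \frac{1}{8} = - \frac{80}{29} + \frac{1}{8} = - \frac{611}{232} \approx -2.6336$)
$m \left(d + 26 I{\left(z{\left(-5,4 \right)} \right)}\right) = - \frac{611 \left(-280 + 26 \left(3 - \left(-2 + 4\right)\right)\right)}{232} = - \frac{611 \left(-280 + 26 \left(3 - 2\right)\right)}{232} = - \frac{611 \left(-280 + 26 \cdot 1\right)}{232} = - \frac{611 \left(-280 + 26\right)}{232} = \left(- \frac{611}{232}\right) \left(-254\right) = \frac{77597}{116}$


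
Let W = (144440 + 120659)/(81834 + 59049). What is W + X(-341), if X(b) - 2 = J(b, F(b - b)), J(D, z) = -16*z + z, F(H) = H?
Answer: 546865/140883 ≈ 3.8817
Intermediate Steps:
W = 265099/140883 ≈ 1.8817
J(D, z) = -15*z
X(b) = 2 (X(b) = 2 - 15*(b - b) = 2 - 15*0 = 2 + 0 = 2)
W + X(-341) = 265099/140883 + 2 = 546865/140883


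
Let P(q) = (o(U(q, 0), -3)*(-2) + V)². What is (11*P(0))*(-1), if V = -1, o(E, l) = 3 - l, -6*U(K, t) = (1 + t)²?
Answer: -1859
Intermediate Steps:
U(K, t) = -(1 + t)²/6
P(q) = 169 (P(q) = ((3 - 1*(-3))*(-2) - 1)² = ((3 + 3)*(-2) - 1)² = (6*(-2) - 1)² = (-12 - 1)² = (-13)² = 169)
(11*P(0))*(-1) = (11*169)*(-1) = 1859*(-1) = -1859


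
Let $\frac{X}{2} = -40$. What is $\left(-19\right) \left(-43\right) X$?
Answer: $-65360$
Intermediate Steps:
$X = -80$ ($X = 2 \left(-40\right) = -80$)
$\left(-19\right) \left(-43\right) X = \left(-19\right) \left(-43\right) \left(-80\right) = 817 \left(-80\right) = -65360$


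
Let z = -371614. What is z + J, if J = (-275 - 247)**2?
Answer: -99130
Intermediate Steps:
J = 272484 (J = (-522)**2 = 272484)
z + J = -371614 + 272484 = -99130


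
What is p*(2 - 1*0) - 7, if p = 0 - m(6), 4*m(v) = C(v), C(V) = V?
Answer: -10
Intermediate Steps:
m(v) = v/4
p = -3/2 (p = 0 - 6/4 = 0 - 1*3/2 = 0 - 3/2 = -3/2 ≈ -1.5000)
p*(2 - 1*0) - 7 = -3*(2 - 1*0)/2 - 7 = -3*(2 + 0)/2 - 7 = -3/2*2 - 7 = -3 - 7 = -10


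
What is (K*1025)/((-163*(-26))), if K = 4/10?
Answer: 205/2119 ≈ 0.096744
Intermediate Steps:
K = ⅖ (K = 4*(⅒) = ⅖ ≈ 0.40000)
(K*1025)/((-163*(-26))) = ((⅖)*1025)/((-163*(-26))) = 410/4238 = 410*(1/4238) = 205/2119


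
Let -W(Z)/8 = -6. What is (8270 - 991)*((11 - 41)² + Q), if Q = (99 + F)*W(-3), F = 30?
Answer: 51622668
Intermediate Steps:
W(Z) = 48 (W(Z) = -8*(-6) = 48)
Q = 6192 (Q = (99 + 30)*48 = 129*48 = 6192)
(8270 - 991)*((11 - 41)² + Q) = (8270 - 991)*((11 - 41)² + 6192) = 7279*((-30)² + 6192) = 7279*(900 + 6192) = 7279*7092 = 51622668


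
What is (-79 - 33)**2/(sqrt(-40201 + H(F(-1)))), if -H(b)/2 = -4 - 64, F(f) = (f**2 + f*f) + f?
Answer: -12544*I*sqrt(40065)/40065 ≈ -62.669*I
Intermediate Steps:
F(f) = f + 2*f**2 (F(f) = (f**2 + f**2) + f = 2*f**2 + f = f + 2*f**2)
H(b) = 136 (H(b) = -2*(-4 - 64) = -2*(-68) = 136)
(-79 - 33)**2/(sqrt(-40201 + H(F(-1)))) = (-79 - 33)**2/(sqrt(-40201 + 136)) = (-112)**2/(sqrt(-40065)) = 12544/((I*sqrt(40065))) = 12544*(-I*sqrt(40065)/40065) = -12544*I*sqrt(40065)/40065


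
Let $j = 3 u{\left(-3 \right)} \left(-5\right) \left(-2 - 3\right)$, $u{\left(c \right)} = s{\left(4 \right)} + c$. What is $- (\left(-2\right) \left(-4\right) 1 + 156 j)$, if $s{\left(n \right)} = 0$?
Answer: $35092$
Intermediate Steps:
$u{\left(c \right)} = c$ ($u{\left(c \right)} = 0 + c = c$)
$j = -225$ ($j = 3 \left(-3\right) \left(-5\right) \left(-2 - 3\right) = \left(-9\right) \left(-5\right) \left(-2 - 3\right) = 45 \left(-5\right) = -225$)
$- (\left(-2\right) \left(-4\right) 1 + 156 j) = - (\left(-2\right) \left(-4\right) 1 + 156 \left(-225\right)) = - (8 \cdot 1 - 35100) = - (8 - 35100) = \left(-1\right) \left(-35092\right) = 35092$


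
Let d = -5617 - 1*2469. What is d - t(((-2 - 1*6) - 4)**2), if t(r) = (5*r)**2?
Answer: -526486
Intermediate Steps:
d = -8086 (d = -5617 - 2469 = -8086)
t(r) = 25*r**2
d - t(((-2 - 1*6) - 4)**2) = -8086 - 25*(((-2 - 1*6) - 4)**2)**2 = -8086 - 25*(((-2 - 6) - 4)**2)**2 = -8086 - 25*((-8 - 4)**2)**2 = -8086 - 25*((-12)**2)**2 = -8086 - 25*144**2 = -8086 - 25*20736 = -8086 - 1*518400 = -8086 - 518400 = -526486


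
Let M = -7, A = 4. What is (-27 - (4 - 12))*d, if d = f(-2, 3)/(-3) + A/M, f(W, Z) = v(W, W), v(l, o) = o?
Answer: -38/21 ≈ -1.8095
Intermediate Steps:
f(W, Z) = W
d = 2/21 (d = -2/(-3) + 4/(-7) = -2*(-⅓) + 4*(-⅐) = ⅔ - 4/7 = 2/21 ≈ 0.095238)
(-27 - (4 - 12))*d = (-27 - (4 - 12))*(2/21) = (-27 - 1*(-8))*(2/21) = (-27 + 8)*(2/21) = -19*2/21 = -38/21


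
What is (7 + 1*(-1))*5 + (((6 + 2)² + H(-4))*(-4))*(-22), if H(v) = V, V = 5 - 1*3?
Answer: 5838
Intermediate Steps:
V = 2 (V = 5 - 3 = 2)
H(v) = 2
(7 + 1*(-1))*5 + (((6 + 2)² + H(-4))*(-4))*(-22) = (7 + 1*(-1))*5 + (((6 + 2)² + 2)*(-4))*(-22) = (7 - 1)*5 + ((8² + 2)*(-4))*(-22) = 6*5 + ((64 + 2)*(-4))*(-22) = 30 + (66*(-4))*(-22) = 30 - 264*(-22) = 30 + 5808 = 5838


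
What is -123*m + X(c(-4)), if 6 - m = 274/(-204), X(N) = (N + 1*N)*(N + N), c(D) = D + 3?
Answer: -30573/34 ≈ -899.21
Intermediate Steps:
c(D) = 3 + D
X(N) = 4*N² (X(N) = (N + N)*(2*N) = (2*N)*(2*N) = 4*N²)
m = 749/102 (m = 6 - 274/(-204) = 6 - 274*(-1)/204 = 6 - 1*(-137/102) = 6 + 137/102 = 749/102 ≈ 7.3431)
-123*m + X(c(-4)) = -123*749/102 + 4*(3 - 4)² = -30709/34 + 4*(-1)² = -30709/34 + 4*1 = -30709/34 + 4 = -30573/34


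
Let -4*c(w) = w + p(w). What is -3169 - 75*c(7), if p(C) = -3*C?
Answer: -6863/2 ≈ -3431.5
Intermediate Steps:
c(w) = w/2 (c(w) = -(w - 3*w)/4 = -(-1)*w/2 = w/2)
-3169 - 75*c(7) = -3169 - 75*(1/2)*7 = -3169 - 75*7/2 = -3169 - 1*525/2 = -3169 - 525/2 = -6863/2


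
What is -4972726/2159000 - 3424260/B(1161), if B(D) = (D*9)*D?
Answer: -11286425593969/4365242158500 ≈ -2.5855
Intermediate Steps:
B(D) = 9*D**2 (B(D) = (9*D)*D = 9*D**2)
-4972726/2159000 - 3424260/B(1161) = -4972726/2159000 - 3424260/(9*1161**2) = -4972726*1/2159000 - 3424260/(9*1347921) = -2486363/1079500 - 3424260/12131289 = -2486363/1079500 - 3424260*1/12131289 = -2486363/1079500 - 1141420/4043763 = -11286425593969/4365242158500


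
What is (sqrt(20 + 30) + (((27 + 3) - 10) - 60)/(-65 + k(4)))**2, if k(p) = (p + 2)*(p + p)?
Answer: 16050/289 + 400*sqrt(2)/17 ≈ 88.812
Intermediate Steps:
k(p) = 2*p*(2 + p) (k(p) = (2 + p)*(2*p) = 2*p*(2 + p))
(sqrt(20 + 30) + (((27 + 3) - 10) - 60)/(-65 + k(4)))**2 = (sqrt(20 + 30) + (((27 + 3) - 10) - 60)/(-65 + 2*4*(2 + 4)))**2 = (sqrt(50) + ((30 - 10) - 60)/(-65 + 2*4*6))**2 = (5*sqrt(2) + (20 - 60)/(-65 + 48))**2 = (5*sqrt(2) - 40/(-17))**2 = (5*sqrt(2) - 40*(-1/17))**2 = (5*sqrt(2) + 40/17)**2 = (40/17 + 5*sqrt(2))**2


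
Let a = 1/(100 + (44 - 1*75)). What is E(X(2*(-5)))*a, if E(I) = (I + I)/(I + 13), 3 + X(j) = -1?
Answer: -8/621 ≈ -0.012882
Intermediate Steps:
X(j) = -4 (X(j) = -3 - 1 = -4)
E(I) = 2*I/(13 + I) (E(I) = (2*I)/(13 + I) = 2*I/(13 + I))
a = 1/69 (a = 1/(100 + (44 - 75)) = 1/(100 - 31) = 1/69 ≈ 0.014493)
E(X(2*(-5)))*a = (2*(-4)/(13 - 4))*(1/69) = (2*(-4)/9)*(1/69) = (2*(-4)*(⅑))*(1/69) = -8/9*1/69 = -8/621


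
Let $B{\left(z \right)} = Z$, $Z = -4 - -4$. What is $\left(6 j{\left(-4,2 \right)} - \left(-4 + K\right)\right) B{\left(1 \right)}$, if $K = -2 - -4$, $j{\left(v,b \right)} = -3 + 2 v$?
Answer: $0$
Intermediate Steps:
$Z = 0$ ($Z = -4 + 4 = 0$)
$B{\left(z \right)} = 0$
$K = 2$ ($K = -2 + 4 = 2$)
$\left(6 j{\left(-4,2 \right)} - \left(-4 + K\right)\right) B{\left(1 \right)} = \left(6 \left(-3 + 2 \left(-4\right)\right) + \left(4 - 2\right)\right) 0 = \left(6 \left(-3 - 8\right) + \left(4 - 2\right)\right) 0 = \left(6 \left(-11\right) + 2\right) 0 = \left(-66 + 2\right) 0 = \left(-64\right) 0 = 0$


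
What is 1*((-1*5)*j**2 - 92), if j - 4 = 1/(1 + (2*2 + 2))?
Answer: -8713/49 ≈ -177.82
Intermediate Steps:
j = 29/7 (j = 4 + 1/(1 + (2*2 + 2)) = 4 + 1/(1 + (4 + 2)) = 4 + 1/(1 + 6) = 4 + 1/7 = 29/7 ≈ 4.1429)
1*((-1*5)*j**2 - 92) = 1*((-1*5)*(29/7)**2 - 92) = 1*(-5*841/49 - 92) = 1*(-4205/49 - 92) = 1*(-8713/49) = -8713/49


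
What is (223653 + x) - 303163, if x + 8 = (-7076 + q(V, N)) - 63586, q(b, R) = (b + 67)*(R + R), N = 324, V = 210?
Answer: 29316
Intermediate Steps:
q(b, R) = 2*R*(67 + b) (q(b, R) = (67 + b)*(2*R) = 2*R*(67 + b))
x = 108826 (x = -8 + ((-7076 + 2*324*(67 + 210)) - 63586) = -8 + ((-7076 + 2*324*277) - 63586) = -8 + ((-7076 + 179496) - 63586) = -8 + (172420 - 63586) = -8 + 108834 = 108826)
(223653 + x) - 303163 = (223653 + 108826) - 303163 = 332479 - 303163 = 29316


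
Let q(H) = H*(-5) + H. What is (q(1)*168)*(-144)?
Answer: 96768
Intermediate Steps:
q(H) = -4*H (q(H) = -5*H + H = -4*H)
(q(1)*168)*(-144) = (-4*1*168)*(-144) = -4*168*(-144) = -672*(-144) = 96768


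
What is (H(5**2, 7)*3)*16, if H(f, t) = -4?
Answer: -192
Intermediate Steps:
(H(5**2, 7)*3)*16 = -4*3*16 = -12*16 = -192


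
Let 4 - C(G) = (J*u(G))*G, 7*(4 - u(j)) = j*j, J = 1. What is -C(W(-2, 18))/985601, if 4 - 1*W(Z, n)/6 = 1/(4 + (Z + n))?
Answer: -12676453/6899207000 ≈ -0.0018374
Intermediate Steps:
u(j) = 4 - j²/7 (u(j) = 4 - j*j/7 = 4 - j²/7)
W(Z, n) = 24 - 6/(4 + Z + n) (W(Z, n) = 24 - 6/(4 + (Z + n)) = 24 - 6/(4 + Z + n))
C(G) = 4 - G*(4 - G²/7) (C(G) = 4 - 1*(4 - G²/7)*G = 4 - (4 - G²/7)*G = 4 - G*(4 - G²/7))
-C(W(-2, 18))/985601 = -(4 + (6*(15 + 4*(-2) + 4*18)/(4 - 2 + 18))*(-28 + (6*(15 + 4*(-2) + 4*18)/(4 - 2 + 18))²)/7)/985601 = -(4 + (6*(15 - 8 + 72)/20)*(-28 + (6*(15 - 8 + 72)/20)²)/7)*(1/985601) = -(4 + (6*(1/20)*79)*(-28 + (6*(1/20)*79)²)/7)*(1/985601) = -(4 + (⅐)*(237/10)*(-28 + (237/10)²))*(1/985601) = -(4 + (⅐)*(237/10)*(-28 + 56169/100))*(1/985601) = -(4 + (⅐)*(237/10)*(53369/100))*(1/985601) = -(4 + 12648453/7000)*(1/985601) = -1*12676453/7000*(1/985601) = -12676453/7000*1/985601 = -12676453/6899207000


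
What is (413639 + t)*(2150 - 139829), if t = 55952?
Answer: -64652819289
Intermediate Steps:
(413639 + t)*(2150 - 139829) = (413639 + 55952)*(2150 - 139829) = 469591*(-137679) = -64652819289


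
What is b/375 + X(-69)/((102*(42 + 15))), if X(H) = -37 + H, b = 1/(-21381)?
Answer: -47216698/2589773625 ≈ -0.018232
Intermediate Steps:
b = -1/21381 ≈ -4.6770e-5
b/375 + X(-69)/((102*(42 + 15))) = -1/21381/375 + (-37 - 69)/((102*(42 + 15))) = -1/21381*1/375 - 106/(102*57) = -1/8017875 - 106/5814 = -1/8017875 - 106*1/5814 = -1/8017875 - 53/2907 = -47216698/2589773625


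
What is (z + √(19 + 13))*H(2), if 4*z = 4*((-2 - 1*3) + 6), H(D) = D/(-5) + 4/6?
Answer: 4/15 + 16*√2/15 ≈ 1.7752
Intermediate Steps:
H(D) = ⅔ - D/5 (H(D) = D*(-⅕) + 4*(⅙) = -D/5 + ⅔ = ⅔ - D/5)
z = 1 (z = (4*((-2 - 1*3) + 6))/4 = (4*((-2 - 3) + 6))/4 = (4*(-5 + 6))/4 = (4*1)/4 = (¼)*4 = 1)
(z + √(19 + 13))*H(2) = (1 + √(19 + 13))*(⅔ - ⅕*2) = (1 + √32)*(⅔ - ⅖) = (1 + 4*√2)*(4/15) = 4/15 + 16*√2/15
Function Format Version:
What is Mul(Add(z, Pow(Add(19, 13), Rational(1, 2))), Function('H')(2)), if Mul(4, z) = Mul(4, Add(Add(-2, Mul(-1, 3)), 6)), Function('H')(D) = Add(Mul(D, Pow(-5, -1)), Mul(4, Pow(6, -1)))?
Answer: Add(Rational(4, 15), Mul(Rational(16, 15), Pow(2, Rational(1, 2)))) ≈ 1.7752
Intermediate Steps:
Function('H')(D) = Add(Rational(2, 3), Mul(Rational(-1, 5), D)) (Function('H')(D) = Add(Mul(D, Rational(-1, 5)), Mul(4, Rational(1, 6))) = Add(Mul(Rational(-1, 5), D), Rational(2, 3)) = Add(Rational(2, 3), Mul(Rational(-1, 5), D)))
z = 1 (z = Mul(Rational(1, 4), Mul(4, Add(Add(-2, Mul(-1, 3)), 6))) = Mul(Rational(1, 4), Mul(4, Add(Add(-2, -3), 6))) = Mul(Rational(1, 4), Mul(4, Add(-5, 6))) = Mul(Rational(1, 4), Mul(4, 1)) = Mul(Rational(1, 4), 4) = 1)
Mul(Add(z, Pow(Add(19, 13), Rational(1, 2))), Function('H')(2)) = Mul(Add(1, Pow(Add(19, 13), Rational(1, 2))), Add(Rational(2, 3), Mul(Rational(-1, 5), 2))) = Mul(Add(1, Pow(32, Rational(1, 2))), Add(Rational(2, 3), Rational(-2, 5))) = Mul(Add(1, Mul(4, Pow(2, Rational(1, 2)))), Rational(4, 15)) = Add(Rational(4, 15), Mul(Rational(16, 15), Pow(2, Rational(1, 2))))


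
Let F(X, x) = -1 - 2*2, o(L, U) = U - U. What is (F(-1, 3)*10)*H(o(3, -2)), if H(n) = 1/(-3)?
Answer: 50/3 ≈ 16.667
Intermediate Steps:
o(L, U) = 0
F(X, x) = -5 (F(X, x) = -1 - 4 = -5)
H(n) = -⅓
(F(-1, 3)*10)*H(o(3, -2)) = -5*10*(-⅓) = -50*(-⅓) = 50/3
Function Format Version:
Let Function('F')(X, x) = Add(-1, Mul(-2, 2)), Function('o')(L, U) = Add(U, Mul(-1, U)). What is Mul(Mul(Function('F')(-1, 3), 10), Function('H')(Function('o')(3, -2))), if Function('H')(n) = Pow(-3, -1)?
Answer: Rational(50, 3) ≈ 16.667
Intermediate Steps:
Function('o')(L, U) = 0
Function('F')(X, x) = -5 (Function('F')(X, x) = Add(-1, -4) = -5)
Function('H')(n) = Rational(-1, 3)
Mul(Mul(Function('F')(-1, 3), 10), Function('H')(Function('o')(3, -2))) = Mul(Mul(-5, 10), Rational(-1, 3)) = Mul(-50, Rational(-1, 3)) = Rational(50, 3)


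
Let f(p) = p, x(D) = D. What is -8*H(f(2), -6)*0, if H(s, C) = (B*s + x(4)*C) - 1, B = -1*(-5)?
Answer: 0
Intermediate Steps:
B = 5
H(s, C) = -1 + 4*C + 5*s (H(s, C) = (5*s + 4*C) - 1 = (4*C + 5*s) - 1 = -1 + 4*C + 5*s)
-8*H(f(2), -6)*0 = -8*(-1 + 4*(-6) + 5*2)*0 = -8*(-1 - 24 + 10)*0 = -8*(-15)*0 = 120*0 = 0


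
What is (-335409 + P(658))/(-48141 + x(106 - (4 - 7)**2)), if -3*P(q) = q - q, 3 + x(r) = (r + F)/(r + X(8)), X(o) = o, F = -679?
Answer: 11739315/1685234 ≈ 6.9660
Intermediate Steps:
x(r) = -3 + (-679 + r)/(8 + r) (x(r) = -3 + (r - 679)/(r + 8) = -3 + (-679 + r)/(8 + r))
P(q) = 0 (P(q) = -(q - q)/3 = -1/3*0 = 0)
(-335409 + P(658))/(-48141 + x(106 - (4 - 7)**2)) = (-335409 + 0)/(-48141 + (-703 - 2*(106 - (4 - 7)**2))/(8 + (106 - (4 - 7)**2))) = -335409/(-48141 + (-703 - 2*(106 - 1*(-3)**2))/(8 + (106 - 1*(-3)**2))) = -335409/(-48141 + (-703 - 2*(106 - 1*9))/(8 + (106 - 1*9))) = -335409/(-48141 + (-703 - 2*(106 - 9))/(8 + (106 - 9))) = -335409/(-48141 + (-703 - 2*97)/(8 + 97)) = -335409/(-48141 + (-703 - 194)/105) = -335409/(-48141 + (1/105)*(-897)) = -335409/(-48141 - 299/35) = -335409/(-1685234/35) = -335409*(-35/1685234) = 11739315/1685234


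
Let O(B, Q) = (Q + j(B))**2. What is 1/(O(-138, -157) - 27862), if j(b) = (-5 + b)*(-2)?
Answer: -1/11221 ≈ -8.9119e-5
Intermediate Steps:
j(b) = 10 - 2*b
O(B, Q) = (10 + Q - 2*B)**2 (O(B, Q) = (Q + (10 - 2*B))**2 = (10 + Q - 2*B)**2)
1/(O(-138, -157) - 27862) = 1/((10 - 157 - 2*(-138))**2 - 27862) = 1/((10 - 157 + 276)**2 - 27862) = 1/(129**2 - 27862) = 1/(16641 - 27862) = 1/(-11221) = -1/11221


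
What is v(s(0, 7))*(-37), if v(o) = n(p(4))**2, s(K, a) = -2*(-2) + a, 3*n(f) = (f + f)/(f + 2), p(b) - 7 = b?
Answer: -17908/1521 ≈ -11.774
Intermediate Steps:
p(b) = 7 + b
n(f) = 2*f/(3*(2 + f)) (n(f) = ((f + f)/(f + 2))/3 = ((2*f)/(2 + f))/3 = (2*f/(2 + f))/3 = 2*f/(3*(2 + f)))
s(K, a) = 4 + a
v(o) = 484/1521 (v(o) = (2*(7 + 4)/(3*(2 + (7 + 4))))**2 = ((2/3)*11/(2 + 11))**2 = ((2/3)*11/13)**2 = ((2/3)*11*(1/13))**2 = (22/39)**2 = 484/1521)
v(s(0, 7))*(-37) = (484/1521)*(-37) = -17908/1521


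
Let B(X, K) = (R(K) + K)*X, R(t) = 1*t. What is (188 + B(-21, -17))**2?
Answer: 813604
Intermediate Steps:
R(t) = t
B(X, K) = 2*K*X (B(X, K) = (K + K)*X = (2*K)*X = 2*K*X)
(188 + B(-21, -17))**2 = (188 + 2*(-17)*(-21))**2 = (188 + 714)**2 = 902**2 = 813604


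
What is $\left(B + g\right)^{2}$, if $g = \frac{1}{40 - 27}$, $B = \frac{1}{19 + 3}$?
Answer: $\frac{1225}{81796} \approx 0.014976$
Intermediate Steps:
$B = \frac{1}{22} \approx 0.045455$
$g = \frac{1}{13} \approx 0.076923$
$\left(B + g\right)^{2} = \left(\frac{1}{22} + \frac{1}{13}\right)^{2} = \left(\frac{35}{286}\right)^{2} = \frac{1225}{81796}$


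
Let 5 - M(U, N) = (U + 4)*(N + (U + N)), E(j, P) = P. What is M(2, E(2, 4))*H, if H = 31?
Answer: -1705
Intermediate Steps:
M(U, N) = 5 - (4 + U)*(U + 2*N) (M(U, N) = 5 - (U + 4)*(N + (U + N)) = 5 - (4 + U)*(N + (N + U)) = 5 - (4 + U)*(U + 2*N))
M(2, E(2, 4))*H = (5 - 1*2² - 8*4 - 4*2 - 2*4*2)*31 = (5 - 1*4 - 32 - 8 - 16)*31 = (5 - 4 - 32 - 8 - 16)*31 = -55*31 = -1705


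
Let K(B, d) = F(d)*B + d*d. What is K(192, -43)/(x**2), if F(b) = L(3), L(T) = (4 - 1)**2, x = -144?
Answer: 3577/20736 ≈ 0.17250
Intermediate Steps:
L(T) = 9 (L(T) = 3**2 = 9)
F(b) = 9
K(B, d) = d**2 + 9*B (K(B, d) = 9*B + d*d = 9*B + d**2 = d**2 + 9*B)
K(192, -43)/(x**2) = ((-43)**2 + 9*192)/((-144)**2) = (1849 + 1728)/20736 = 3577*(1/20736) = 3577/20736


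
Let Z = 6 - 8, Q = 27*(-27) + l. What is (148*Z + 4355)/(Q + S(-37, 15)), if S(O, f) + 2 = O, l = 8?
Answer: -4059/760 ≈ -5.3408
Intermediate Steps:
Q = -721 (Q = 27*(-27) + 8 = -729 + 8 = -721)
S(O, f) = -2 + O
Z = -2
(148*Z + 4355)/(Q + S(-37, 15)) = (148*(-2) + 4355)/(-721 + (-2 - 37)) = (-296 + 4355)/(-721 - 39) = 4059/(-760) = 4059*(-1/760) = -4059/760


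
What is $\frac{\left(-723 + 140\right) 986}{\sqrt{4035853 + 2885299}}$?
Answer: $- \frac{287419 \sqrt{2207}}{61796} \approx -218.5$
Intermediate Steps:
$\frac{\left(-723 + 140\right) 986}{\sqrt{4035853 + 2885299}} = \frac{\left(-583\right) 986}{\sqrt{6921152}} = - \frac{574838}{56 \sqrt{2207}} = - 574838 \frac{\sqrt{2207}}{123592} = - \frac{287419 \sqrt{2207}}{61796}$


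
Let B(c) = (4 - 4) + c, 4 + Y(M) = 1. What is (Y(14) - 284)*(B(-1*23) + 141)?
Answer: -33866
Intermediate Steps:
Y(M) = -3 (Y(M) = -4 + 1 = -3)
B(c) = c (B(c) = 0 + c = c)
(Y(14) - 284)*(B(-1*23) + 141) = (-3 - 284)*(-1*23 + 141) = -287*(-23 + 141) = -287*118 = -33866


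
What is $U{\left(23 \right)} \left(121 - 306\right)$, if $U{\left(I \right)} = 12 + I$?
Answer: $-6475$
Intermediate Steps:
$U{\left(23 \right)} \left(121 - 306\right) = \left(12 + 23\right) \left(121 - 306\right) = 35 \left(-185\right) = -6475$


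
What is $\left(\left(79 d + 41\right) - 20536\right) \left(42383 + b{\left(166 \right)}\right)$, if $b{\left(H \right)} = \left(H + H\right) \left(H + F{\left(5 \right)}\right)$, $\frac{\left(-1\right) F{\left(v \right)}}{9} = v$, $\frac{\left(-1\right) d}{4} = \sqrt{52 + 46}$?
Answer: $-1691964725 - 182611660 \sqrt{2} \approx -1.9502 \cdot 10^{9}$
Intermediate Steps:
$d = - 28 \sqrt{2}$ ($d = - 4 \sqrt{52 + 46} = - 4 \sqrt{98} = - 4 \cdot 7 \sqrt{2} = - 28 \sqrt{2} \approx -39.598$)
$F{\left(v \right)} = - 9 v$
$b{\left(H \right)} = 2 H \left(-45 + H\right)$ ($b{\left(H \right)} = \left(H + H\right) \left(H - 45\right) = 2 H \left(H - 45\right) = 2 H \left(-45 + H\right)$)
$\left(\left(79 d + 41\right) - 20536\right) \left(42383 + b{\left(166 \right)}\right) = \left(\left(79 \left(- 28 \sqrt{2}\right) + 41\right) - 20536\right) \left(42383 + 2 \cdot 166 \left(-45 + 166\right)\right) = \left(\left(- 2212 \sqrt{2} + 41\right) - 20536\right) \left(42383 + 2 \cdot 166 \cdot 121\right) = \left(\left(41 - 2212 \sqrt{2}\right) - 20536\right) \left(42383 + 40172\right) = \left(-20495 - 2212 \sqrt{2}\right) 82555 = -1691964725 - 182611660 \sqrt{2}$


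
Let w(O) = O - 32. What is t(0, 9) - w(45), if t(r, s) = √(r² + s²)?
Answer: -4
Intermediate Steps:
w(O) = -32 + O
t(0, 9) - w(45) = √(0² + 9²) - (-32 + 45) = √(0 + 81) - 1*13 = √81 - 13 = 9 - 13 = -4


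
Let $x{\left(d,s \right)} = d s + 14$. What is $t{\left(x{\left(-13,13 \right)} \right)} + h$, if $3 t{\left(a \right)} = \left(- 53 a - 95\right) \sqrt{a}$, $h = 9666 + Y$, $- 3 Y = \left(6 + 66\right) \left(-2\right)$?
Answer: $9714 + \frac{8120 i \sqrt{155}}{3} \approx 9714.0 + 33698.0 i$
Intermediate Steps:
$x{\left(d,s \right)} = 14 + d s$
$Y = 48$ ($Y = - \frac{\left(6 + 66\right) \left(-2\right)}{3} = - \frac{72 \left(-2\right)}{3} = \left(- \frac{1}{3}\right) \left(-144\right) = 48$)
$h = 9714$ ($h = 9666 + 48 = 9714$)
$t{\left(a \right)} = \frac{\sqrt{a} \left(-95 - 53 a\right)}{3}$ ($t{\left(a \right)} = \frac{\left(- 53 a - 95\right) \sqrt{a}}{3} = \frac{\left(-95 - 53 a\right) \sqrt{a}}{3} = \frac{\sqrt{a} \left(-95 - 53 a\right)}{3}$)
$t{\left(x{\left(-13,13 \right)} \right)} + h = \frac{\sqrt{14 - 169} \left(-95 - 53 \left(14 - 169\right)\right)}{3} + 9714 = \frac{\sqrt{-155} \left(-95 - -8215\right)}{3} + 9714 = \frac{i \sqrt{155} \left(-95 + 8215\right)}{3} + 9714 = \frac{1}{3} i \sqrt{155} \cdot 8120 + 9714 = \frac{8120 i \sqrt{155}}{3} + 9714 = 9714 + \frac{8120 i \sqrt{155}}{3}$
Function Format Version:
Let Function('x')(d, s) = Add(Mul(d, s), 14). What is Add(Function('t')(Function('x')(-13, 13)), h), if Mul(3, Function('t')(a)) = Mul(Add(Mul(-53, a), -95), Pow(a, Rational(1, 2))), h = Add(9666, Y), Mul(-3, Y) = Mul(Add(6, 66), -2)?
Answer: Add(9714, Mul(Rational(8120, 3), I, Pow(155, Rational(1, 2)))) ≈ Add(9714.0, Mul(33698., I))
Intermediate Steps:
Function('x')(d, s) = Add(14, Mul(d, s))
Y = 48 (Y = Mul(Rational(-1, 3), Mul(Add(6, 66), -2)) = Mul(Rational(-1, 3), Mul(72, -2)) = Mul(Rational(-1, 3), -144) = 48)
h = 9714 (h = Add(9666, 48) = 9714)
Function('t')(a) = Mul(Rational(1, 3), Pow(a, Rational(1, 2)), Add(-95, Mul(-53, a))) (Function('t')(a) = Mul(Rational(1, 3), Mul(Add(Mul(-53, a), -95), Pow(a, Rational(1, 2)))) = Mul(Rational(1, 3), Mul(Add(-95, Mul(-53, a)), Pow(a, Rational(1, 2)))) = Mul(Rational(1, 3), Mul(Pow(a, Rational(1, 2)), Add(-95, Mul(-53, a)))) = Mul(Rational(1, 3), Pow(a, Rational(1, 2)), Add(-95, Mul(-53, a))))
Add(Function('t')(Function('x')(-13, 13)), h) = Add(Mul(Rational(1, 3), Pow(Add(14, Mul(-13, 13)), Rational(1, 2)), Add(-95, Mul(-53, Add(14, Mul(-13, 13))))), 9714) = Add(Mul(Rational(1, 3), Pow(Add(14, -169), Rational(1, 2)), Add(-95, Mul(-53, Add(14, -169)))), 9714) = Add(Mul(Rational(1, 3), Pow(-155, Rational(1, 2)), Add(-95, Mul(-53, -155))), 9714) = Add(Mul(Rational(1, 3), Mul(I, Pow(155, Rational(1, 2))), Add(-95, 8215)), 9714) = Add(Mul(Rational(1, 3), Mul(I, Pow(155, Rational(1, 2))), 8120), 9714) = Add(Mul(Rational(8120, 3), I, Pow(155, Rational(1, 2))), 9714) = Add(9714, Mul(Rational(8120, 3), I, Pow(155, Rational(1, 2))))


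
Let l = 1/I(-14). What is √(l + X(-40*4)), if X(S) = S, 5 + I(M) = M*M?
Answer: I*√5836769/191 ≈ 12.649*I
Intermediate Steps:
I(M) = -5 + M² (I(M) = -5 + M*M = -5 + M²)
l = 1/191 (l = 1/(-5 + (-14)²) = 1/(-5 + 196) = 1/191 ≈ 0.0052356)
√(l + X(-40*4)) = √(1/191 - 40*4) = √(1/191 - 160) = √(-30559/191) = I*√5836769/191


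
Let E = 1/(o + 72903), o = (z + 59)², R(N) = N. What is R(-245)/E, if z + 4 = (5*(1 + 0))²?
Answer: -19429235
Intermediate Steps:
z = 21 (z = -4 + (5*(1 + 0))² = -4 + (5*1)² = -4 + 5² = -4 + 25 = 21)
o = 6400 (o = (21 + 59)² = 80² = 6400)
E = 1/79303 (E = 1/(6400 + 72903) = 1/79303 ≈ 1.2610e-5)
R(-245)/E = -245/1/79303 = -245*79303 = -19429235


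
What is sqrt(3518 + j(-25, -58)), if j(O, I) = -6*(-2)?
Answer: sqrt(3530) ≈ 59.414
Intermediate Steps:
j(O, I) = 12
sqrt(3518 + j(-25, -58)) = sqrt(3518 + 12) = sqrt(3530)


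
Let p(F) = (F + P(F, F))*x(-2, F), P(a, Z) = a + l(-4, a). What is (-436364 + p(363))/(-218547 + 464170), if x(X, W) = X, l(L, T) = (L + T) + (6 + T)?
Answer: -439272/245623 ≈ -1.7884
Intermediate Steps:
l(L, T) = 6 + L + 2*T
P(a, Z) = 2 + 3*a (P(a, Z) = a + (6 - 4 + 2*a) = a + (2 + 2*a) = 2 + 3*a)
p(F) = -4 - 8*F (p(F) = (F + (2 + 3*F))*(-2) = (2 + 4*F)*(-2) = -4 - 8*F)
(-436364 + p(363))/(-218547 + 464170) = (-436364 + (-4 - 8*363))/(-218547 + 464170) = (-436364 + (-4 - 2904))/245623 = (-436364 - 2908)*(1/245623) = -439272*1/245623 = -439272/245623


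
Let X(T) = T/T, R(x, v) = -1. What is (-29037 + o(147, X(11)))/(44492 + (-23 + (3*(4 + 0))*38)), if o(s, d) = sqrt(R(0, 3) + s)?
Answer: -9679/14975 + sqrt(146)/44925 ≈ -0.64608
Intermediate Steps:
X(T) = 1
o(s, d) = sqrt(-1 + s)
(-29037 + o(147, X(11)))/(44492 + (-23 + (3*(4 + 0))*38)) = (-29037 + sqrt(-1 + 147))/(44492 + (-23 + (3*(4 + 0))*38)) = (-29037 + sqrt(146))/(44492 + (-23 + (3*4)*38)) = (-29037 + sqrt(146))/(44492 + (-23 + 12*38)) = (-29037 + sqrt(146))/(44492 + (-23 + 456)) = (-29037 + sqrt(146))/(44492 + 433) = (-29037 + sqrt(146))/44925 = (-29037 + sqrt(146))*(1/44925) = -9679/14975 + sqrt(146)/44925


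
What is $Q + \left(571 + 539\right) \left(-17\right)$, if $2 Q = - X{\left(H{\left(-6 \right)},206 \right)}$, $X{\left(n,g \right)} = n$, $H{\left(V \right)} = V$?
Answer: $-18867$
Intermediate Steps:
$Q = 3$ ($Q = \frac{\left(-1\right) \left(-6\right)}{2} = \frac{1}{2} \cdot 6 = 3$)
$Q + \left(571 + 539\right) \left(-17\right) = 3 + \left(571 + 539\right) \left(-17\right) = 3 + 1110 \left(-17\right) = 3 - 18870 = -18867$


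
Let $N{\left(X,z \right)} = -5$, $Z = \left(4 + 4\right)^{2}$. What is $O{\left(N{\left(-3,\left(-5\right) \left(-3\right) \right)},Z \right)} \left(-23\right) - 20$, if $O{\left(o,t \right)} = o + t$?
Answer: $-1377$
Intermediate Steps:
$Z = 64$ ($Z = 8^{2} = 64$)
$O{\left(N{\left(-3,\left(-5\right) \left(-3\right) \right)},Z \right)} \left(-23\right) - 20 = \left(-5 + 64\right) \left(-23\right) - 20 = 59 \left(-23\right) - 20 = -1357 - 20 = -1377$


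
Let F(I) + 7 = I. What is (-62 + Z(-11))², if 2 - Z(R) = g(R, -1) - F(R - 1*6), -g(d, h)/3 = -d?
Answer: 2601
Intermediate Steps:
g(d, h) = 3*d (g(d, h) = -(-3)*d = 3*d)
F(I) = -7 + I
Z(R) = -11 - 2*R (Z(R) = 2 - (3*R - (-7 + (R - 1*6))) = 2 - (3*R - (-7 + (R - 6))) = 2 - (3*R - (-7 + (-6 + R))) = 2 - (3*R - (-13 + R)) = 2 - (3*R + (13 - R)) = 2 - (13 + 2*R) = 2 + (-13 - 2*R) = -11 - 2*R)
(-62 + Z(-11))² = (-62 + (-11 - 2*(-11)))² = (-62 + (-11 + 22))² = (-62 + 11)² = (-51)² = 2601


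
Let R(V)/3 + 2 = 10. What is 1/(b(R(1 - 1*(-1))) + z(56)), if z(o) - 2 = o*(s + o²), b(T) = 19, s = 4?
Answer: 1/175861 ≈ 5.6863e-6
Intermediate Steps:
R(V) = 24 (R(V) = -6 + 3*10 = -6 + 30 = 24)
z(o) = 2 + o*(4 + o²)
1/(b(R(1 - 1*(-1))) + z(56)) = 1/(19 + (2 + 56³ + 4*56)) = 1/(19 + (2 + 175616 + 224)) = 1/(19 + 175842) = 1/175861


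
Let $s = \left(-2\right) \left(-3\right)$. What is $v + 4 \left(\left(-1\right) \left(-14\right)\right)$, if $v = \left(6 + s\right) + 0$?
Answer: $68$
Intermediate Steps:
$s = 6$
$v = 12$ ($v = \left(6 + 6\right) + 0 = 12 + 0 = 12$)
$v + 4 \left(\left(-1\right) \left(-14\right)\right) = 12 + 4 \left(\left(-1\right) \left(-14\right)\right) = 12 + 4 \cdot 14 = 12 + 56 = 68$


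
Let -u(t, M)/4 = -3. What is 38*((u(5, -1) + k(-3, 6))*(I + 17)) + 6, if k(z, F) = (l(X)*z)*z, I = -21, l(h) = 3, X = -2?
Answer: -5922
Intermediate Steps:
u(t, M) = 12 (u(t, M) = -4*(-3) = 12)
k(z, F) = 3*z² (k(z, F) = (3*z)*z = 3*z²)
38*((u(5, -1) + k(-3, 6))*(I + 17)) + 6 = 38*((12 + 3*(-3)²)*(-21 + 17)) + 6 = 38*((12 + 3*9)*(-4)) + 6 = 38*((12 + 27)*(-4)) + 6 = 38*(39*(-4)) + 6 = 38*(-156) + 6 = -5928 + 6 = -5922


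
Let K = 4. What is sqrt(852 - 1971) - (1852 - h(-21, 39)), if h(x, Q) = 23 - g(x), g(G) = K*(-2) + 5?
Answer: -1826 + I*sqrt(1119) ≈ -1826.0 + 33.451*I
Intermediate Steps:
g(G) = -3 (g(G) = 4*(-2) + 5 = -8 + 5 = -3)
h(x, Q) = 26 (h(x, Q) = 23 - 1*(-3) = 23 + 3 = 26)
sqrt(852 - 1971) - (1852 - h(-21, 39)) = sqrt(852 - 1971) - (1852 - 1*26) = sqrt(-1119) - (1852 - 26) = I*sqrt(1119) - 1*1826 = I*sqrt(1119) - 1826 = -1826 + I*sqrt(1119)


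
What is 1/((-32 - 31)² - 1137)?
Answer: 1/2832 ≈ 0.00035311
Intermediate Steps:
1/((-32 - 31)² - 1137) = 1/((-63)² - 1137) = 1/(3969 - 1137) = 1/2832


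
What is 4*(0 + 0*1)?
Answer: 0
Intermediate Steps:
4*(0 + 0*1) = 4*(0 + 0) = 4*0 = 0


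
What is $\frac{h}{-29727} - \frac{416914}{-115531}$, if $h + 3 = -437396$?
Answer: $\frac{62926746347}{3434390037} \approx 18.323$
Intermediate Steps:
$h = -437399$ ($h = -3 - 437396 = -437399$)
$\frac{h}{-29727} - \frac{416914}{-115531} = - \frac{437399}{-29727} - \frac{416914}{-115531} = \left(-437399\right) \left(- \frac{1}{29727}\right) - - \frac{416914}{115531} = \frac{437399}{29727} + \frac{416914}{115531} = \frac{62926746347}{3434390037}$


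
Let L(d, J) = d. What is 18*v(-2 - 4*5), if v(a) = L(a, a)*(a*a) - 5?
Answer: -191754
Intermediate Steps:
v(a) = -5 + a³ (v(a) = a*(a*a) - 5 = a*a² - 5 = a³ - 5 = -5 + a³)
18*v(-2 - 4*5) = 18*(-5 + (-2 - 4*5)³) = 18*(-5 + (-2 - 20)³) = 18*(-5 + (-22)³) = 18*(-5 - 10648) = 18*(-10653) = -191754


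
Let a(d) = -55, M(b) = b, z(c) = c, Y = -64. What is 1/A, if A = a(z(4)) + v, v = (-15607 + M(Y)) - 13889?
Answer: -1/29615 ≈ -3.3767e-5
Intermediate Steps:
v = -29560 (v = (-15607 - 64) - 13889 = -15671 - 13889 = -29560)
A = -29615 (A = -55 - 29560 = -29615)
1/A = 1/(-29615) = -1/29615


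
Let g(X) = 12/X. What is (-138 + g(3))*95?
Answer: -12730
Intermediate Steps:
(-138 + g(3))*95 = (-138 + 12/3)*95 = (-138 + 12*(⅓))*95 = (-138 + 4)*95 = -134*95 = -12730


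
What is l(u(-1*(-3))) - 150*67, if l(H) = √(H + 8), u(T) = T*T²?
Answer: -10050 + √35 ≈ -10044.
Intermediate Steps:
u(T) = T³
l(H) = √(8 + H)
l(u(-1*(-3))) - 150*67 = √(8 + (-1*(-3))³) - 150*67 = √(8 + 3³) - 10050 = √(8 + 27) - 10050 = √35 - 10050 = -10050 + √35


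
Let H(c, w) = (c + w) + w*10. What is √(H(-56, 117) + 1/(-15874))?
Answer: √310192135482/15874 ≈ 35.086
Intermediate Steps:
H(c, w) = c + 11*w (H(c, w) = (c + w) + 10*w = c + 11*w)
√(H(-56, 117) + 1/(-15874)) = √((-56 + 11*117) + 1/(-15874)) = √((-56 + 1287) - 1/15874) = √(1231 - 1/15874) = √(19540893/15874) = √310192135482/15874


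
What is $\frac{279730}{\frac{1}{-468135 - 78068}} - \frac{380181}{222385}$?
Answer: $- \frac{33978062978158331}{222385} \approx -1.5279 \cdot 10^{11}$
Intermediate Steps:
$\frac{279730}{\frac{1}{-468135 - 78068}} - \frac{380181}{222385} = \frac{279730}{\frac{1}{-546203}} - \frac{380181}{222385} = \frac{279730}{- \frac{1}{546203}} - \frac{380181}{222385} = 279730 \left(-546203\right) - \frac{380181}{222385} = -152789365190 - \frac{380181}{222385} = - \frac{33978062978158331}{222385}$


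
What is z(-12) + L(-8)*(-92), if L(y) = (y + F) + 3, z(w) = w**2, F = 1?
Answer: 512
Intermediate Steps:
L(y) = 4 + y (L(y) = (y + 1) + 3 = (1 + y) + 3 = 4 + y)
z(-12) + L(-8)*(-92) = (-12)**2 + (4 - 8)*(-92) = 144 - 4*(-92) = 144 + 368 = 512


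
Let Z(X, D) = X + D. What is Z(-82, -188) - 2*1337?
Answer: -2944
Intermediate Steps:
Z(X, D) = D + X
Z(-82, -188) - 2*1337 = (-188 - 82) - 2*1337 = -270 - 2674 = -2944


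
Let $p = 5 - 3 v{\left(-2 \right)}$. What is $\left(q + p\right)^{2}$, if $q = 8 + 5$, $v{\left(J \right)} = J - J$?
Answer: $324$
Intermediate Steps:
$v{\left(J \right)} = 0$
$q = 13$
$p = 5$ ($p = 5 - 0 = 5 + 0 = 5$)
$\left(q + p\right)^{2} = \left(13 + 5\right)^{2} = 18^{2} = 324$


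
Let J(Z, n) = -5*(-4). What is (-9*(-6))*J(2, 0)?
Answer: 1080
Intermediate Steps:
J(Z, n) = 20
(-9*(-6))*J(2, 0) = -9*(-6)*20 = 54*20 = 1080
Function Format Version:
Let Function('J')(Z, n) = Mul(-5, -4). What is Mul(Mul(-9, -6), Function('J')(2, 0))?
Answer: 1080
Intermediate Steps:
Function('J')(Z, n) = 20
Mul(Mul(-9, -6), Function('J')(2, 0)) = Mul(Mul(-9, -6), 20) = Mul(54, 20) = 1080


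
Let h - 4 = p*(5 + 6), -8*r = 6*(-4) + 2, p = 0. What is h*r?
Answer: 11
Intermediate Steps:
r = 11/4 (r = -(6*(-4) + 2)/8 = -(-24 + 2)/8 = -⅛*(-22) = 11/4 ≈ 2.7500)
h = 4 (h = 4 + 0*(5 + 6) = 4 + 0*11 = 4 + 0 = 4)
h*r = 4*(11/4) = 11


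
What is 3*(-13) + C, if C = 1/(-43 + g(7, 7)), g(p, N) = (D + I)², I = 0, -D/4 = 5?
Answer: -13922/357 ≈ -38.997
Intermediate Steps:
D = -20 (D = -4*5 = -20)
g(p, N) = 400 (g(p, N) = (-20 + 0)² = (-20)² = 400)
C = 1/357 (C = 1/(-43 + 400) = 1/357 ≈ 0.0028011)
3*(-13) + C = 3*(-13) + 1/357 = -39 + 1/357 = -13922/357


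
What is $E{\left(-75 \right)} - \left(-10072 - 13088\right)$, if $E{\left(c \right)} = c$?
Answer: $23085$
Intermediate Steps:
$E{\left(-75 \right)} - \left(-10072 - 13088\right) = -75 - \left(-10072 - 13088\right) = -75 - -23160 = -75 + 23160 = 23085$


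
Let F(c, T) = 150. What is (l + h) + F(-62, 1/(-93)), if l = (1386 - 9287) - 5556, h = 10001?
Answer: -3306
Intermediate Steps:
l = -13457 (l = -7901 - 5556 = -13457)
(l + h) + F(-62, 1/(-93)) = (-13457 + 10001) + 150 = -3456 + 150 = -3306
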